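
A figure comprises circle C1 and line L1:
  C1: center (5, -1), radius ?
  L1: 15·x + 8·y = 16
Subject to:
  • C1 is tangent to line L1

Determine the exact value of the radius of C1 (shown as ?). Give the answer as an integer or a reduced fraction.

3

1. [C1‖L1]  r_C1² − 9 = 0  ⇒  r_C1 = 3 (r>0 drops 1)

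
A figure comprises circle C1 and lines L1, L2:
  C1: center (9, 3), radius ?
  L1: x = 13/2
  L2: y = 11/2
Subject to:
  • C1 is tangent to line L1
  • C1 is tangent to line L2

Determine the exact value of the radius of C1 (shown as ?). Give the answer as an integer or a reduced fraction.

5/2

1. [C1‖L1]  r_C1² − 25/4 = 0  ⇒  r_C1 = 5/2 (r>0 drops 1)
2. [C1‖L2]  r_C1² − 25/4 = 0  ⇒  r_C1 = 5/2 (r>0 drops 1)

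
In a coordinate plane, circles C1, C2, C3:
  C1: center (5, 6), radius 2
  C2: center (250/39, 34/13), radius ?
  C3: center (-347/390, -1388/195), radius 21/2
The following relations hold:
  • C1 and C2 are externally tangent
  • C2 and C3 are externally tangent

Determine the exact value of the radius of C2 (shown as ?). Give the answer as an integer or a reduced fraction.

1. [ext C1·C2]  r_C2² + 4r_C2 − 85/9 = 0  ⇒  r_C2 = 5/3 (r>0 drops 1)
2. [ext C2·C3]  r_C2² + 21r_C2 − 340/9 = 0  ⇒  r_C2 = 5/3 (r>0 drops 1)

5/3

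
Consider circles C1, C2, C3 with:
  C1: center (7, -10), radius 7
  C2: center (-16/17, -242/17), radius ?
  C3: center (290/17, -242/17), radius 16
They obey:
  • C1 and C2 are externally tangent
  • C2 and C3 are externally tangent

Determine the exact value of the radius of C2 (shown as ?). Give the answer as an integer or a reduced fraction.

2

1. [ext C1·C2]  r_C2² + 14r_C2 − 32 = 0  ⇒  r_C2 = 2 (r>0 drops 1)
2. [ext C2·C3]  r_C2² + 32r_C2 − 68 = 0  ⇒  r_C2 = 2 (r>0 drops 1)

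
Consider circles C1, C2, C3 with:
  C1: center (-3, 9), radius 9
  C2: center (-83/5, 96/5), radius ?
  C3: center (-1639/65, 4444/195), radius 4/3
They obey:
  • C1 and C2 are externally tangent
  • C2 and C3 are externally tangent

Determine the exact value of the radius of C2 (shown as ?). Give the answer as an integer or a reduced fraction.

1. [ext C1·C2]  r_C2² + 18r_C2 − 208 = 0  ⇒  r_C2 = 8 (r>0 drops 1)
2. [ext C2·C3]  r_C2² + (8/3)r_C2 − 256/3 = 0  ⇒  r_C2 = 8 (r>0 drops 1)

8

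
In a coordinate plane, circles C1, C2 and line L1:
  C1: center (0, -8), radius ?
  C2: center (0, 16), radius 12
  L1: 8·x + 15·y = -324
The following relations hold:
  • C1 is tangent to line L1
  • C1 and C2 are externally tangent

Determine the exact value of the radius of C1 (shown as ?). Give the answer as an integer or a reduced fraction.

1. [C1‖L1]  r_C1² − 144 = 0  ⇒  r_C1 = 12 (r>0 drops 1)
2. [ext C1·C2]  r_C1² + 24r_C1 − 432 = 0  ⇒  r_C1 = 12 (r>0 drops 1)

12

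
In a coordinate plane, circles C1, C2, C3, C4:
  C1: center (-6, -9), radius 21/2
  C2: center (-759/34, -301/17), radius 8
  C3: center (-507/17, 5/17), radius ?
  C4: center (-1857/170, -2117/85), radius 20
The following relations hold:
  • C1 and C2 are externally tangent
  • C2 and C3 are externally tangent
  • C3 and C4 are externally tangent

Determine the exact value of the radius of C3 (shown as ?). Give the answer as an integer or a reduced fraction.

1. [ext C2·C3]  r_C3² + 16r_C3 − 1265/4 = 0  ⇒  r_C3 = 23/2 (r>0 drops 1)
2. [ext C3·C4]  r_C3² + 40r_C3 − 2369/4 = 0  ⇒  r_C3 = 23/2 (r>0 drops 1)

23/2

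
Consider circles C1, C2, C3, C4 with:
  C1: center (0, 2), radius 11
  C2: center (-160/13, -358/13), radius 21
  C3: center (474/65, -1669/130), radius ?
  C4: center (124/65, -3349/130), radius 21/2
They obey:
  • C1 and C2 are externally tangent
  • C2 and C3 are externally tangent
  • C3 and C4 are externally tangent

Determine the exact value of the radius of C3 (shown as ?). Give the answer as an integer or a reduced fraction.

1. [ext C2·C3]  r_C3² + 42r_C3 − 637/4 = 0  ⇒  r_C3 = 7/2 (r>0 drops 1)
2. [ext C3·C4]  r_C3² + 21r_C3 − 343/4 = 0  ⇒  r_C3 = 7/2 (r>0 drops 1)

7/2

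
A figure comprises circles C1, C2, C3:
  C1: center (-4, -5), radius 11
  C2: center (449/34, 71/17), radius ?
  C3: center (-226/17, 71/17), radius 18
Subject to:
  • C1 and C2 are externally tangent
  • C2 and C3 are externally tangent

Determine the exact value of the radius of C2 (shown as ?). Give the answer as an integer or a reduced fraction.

1. [ext C1·C2]  r_C2² + 22r_C2 − 1037/4 = 0  ⇒  r_C2 = 17/2 (r>0 drops 1)
2. [ext C2·C3]  r_C2² + 36r_C2 − 1513/4 = 0  ⇒  r_C2 = 17/2 (r>0 drops 1)

17/2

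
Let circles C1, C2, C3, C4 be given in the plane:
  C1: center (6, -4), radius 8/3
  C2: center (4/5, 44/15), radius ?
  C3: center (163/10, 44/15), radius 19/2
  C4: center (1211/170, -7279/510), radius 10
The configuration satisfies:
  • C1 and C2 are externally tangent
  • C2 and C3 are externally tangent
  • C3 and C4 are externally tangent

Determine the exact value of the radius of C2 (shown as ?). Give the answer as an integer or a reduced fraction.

1. [ext C1·C2]  r_C2² + (16/3)r_C2 − 68 = 0  ⇒  r_C2 = 6 (r>0 drops 1)
2. [ext C2·C3]  r_C2² + 19r_C2 − 150 = 0  ⇒  r_C2 = 6 (r>0 drops 1)

6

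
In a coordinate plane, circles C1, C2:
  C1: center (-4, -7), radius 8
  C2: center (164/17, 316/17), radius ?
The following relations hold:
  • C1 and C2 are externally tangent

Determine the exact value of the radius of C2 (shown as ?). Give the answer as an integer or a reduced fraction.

21

1. [ext C1·C2]  r_C2² + 16r_C2 − 777 = 0  ⇒  r_C2 = 21 (r>0 drops 1)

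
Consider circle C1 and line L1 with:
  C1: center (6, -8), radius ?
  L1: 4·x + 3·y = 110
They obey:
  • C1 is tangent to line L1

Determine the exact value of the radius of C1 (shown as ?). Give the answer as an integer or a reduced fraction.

22

1. [C1‖L1]  r_C1² − 484 = 0  ⇒  r_C1 = 22 (r>0 drops 1)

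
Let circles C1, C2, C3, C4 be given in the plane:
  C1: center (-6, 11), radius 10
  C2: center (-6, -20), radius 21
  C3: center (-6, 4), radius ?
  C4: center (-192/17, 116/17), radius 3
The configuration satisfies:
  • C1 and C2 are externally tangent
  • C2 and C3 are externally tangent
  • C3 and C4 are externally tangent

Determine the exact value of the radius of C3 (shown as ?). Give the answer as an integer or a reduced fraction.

1. [ext C2·C3]  r_C3² + 42r_C3 − 135 = 0  ⇒  r_C3 = 3 (r>0 drops 1)
2. [ext C3·C4]  r_C3² + 6r_C3 − 27 = 0  ⇒  r_C3 = 3 (r>0 drops 1)

3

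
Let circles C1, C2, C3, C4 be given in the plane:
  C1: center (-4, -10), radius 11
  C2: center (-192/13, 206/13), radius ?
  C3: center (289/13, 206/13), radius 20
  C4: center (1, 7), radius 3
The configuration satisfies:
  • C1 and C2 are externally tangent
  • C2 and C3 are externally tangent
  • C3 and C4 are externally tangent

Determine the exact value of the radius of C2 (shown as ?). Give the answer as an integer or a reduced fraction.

1. [ext C1·C2]  r_C2² + 22r_C2 − 663 = 0  ⇒  r_C2 = 17 (r>0 drops 1)
2. [ext C2·C3]  r_C2² + 40r_C2 − 969 = 0  ⇒  r_C2 = 17 (r>0 drops 1)

17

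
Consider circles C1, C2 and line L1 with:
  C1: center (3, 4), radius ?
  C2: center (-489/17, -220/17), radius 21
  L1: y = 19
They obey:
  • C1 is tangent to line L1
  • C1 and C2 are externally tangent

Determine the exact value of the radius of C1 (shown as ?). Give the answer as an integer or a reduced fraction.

1. [C1‖L1]  r_C1² − 225 = 0  ⇒  r_C1 = 15 (r>0 drops 1)
2. [ext C1·C2]  r_C1² + 42r_C1 − 855 = 0  ⇒  r_C1 = 15 (r>0 drops 1)

15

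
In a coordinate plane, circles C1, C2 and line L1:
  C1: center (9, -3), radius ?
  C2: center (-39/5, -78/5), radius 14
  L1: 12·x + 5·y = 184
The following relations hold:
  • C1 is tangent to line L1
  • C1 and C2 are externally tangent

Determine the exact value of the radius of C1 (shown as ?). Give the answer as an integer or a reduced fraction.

1. [C1‖L1]  r_C1² − 49 = 0  ⇒  r_C1 = 7 (r>0 drops 1)
2. [ext C1·C2]  r_C1² + 28r_C1 − 245 = 0  ⇒  r_C1 = 7 (r>0 drops 1)

7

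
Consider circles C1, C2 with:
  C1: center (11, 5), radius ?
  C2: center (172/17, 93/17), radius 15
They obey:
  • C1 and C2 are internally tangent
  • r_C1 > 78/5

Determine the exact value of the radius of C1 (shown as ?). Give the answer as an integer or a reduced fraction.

16

1. [int C1,C2]  r_C1² − 30r_C1 + 224 = 0  ⇒  r_C1 = 14 or 16
2. given r_C1 > 78/5: keep 16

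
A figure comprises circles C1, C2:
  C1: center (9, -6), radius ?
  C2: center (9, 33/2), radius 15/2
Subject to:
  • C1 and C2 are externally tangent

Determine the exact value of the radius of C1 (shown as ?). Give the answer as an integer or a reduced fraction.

15

1. [ext C1·C2]  r_C1² + 15r_C1 − 450 = 0  ⇒  r_C1 = 15 (r>0 drops 1)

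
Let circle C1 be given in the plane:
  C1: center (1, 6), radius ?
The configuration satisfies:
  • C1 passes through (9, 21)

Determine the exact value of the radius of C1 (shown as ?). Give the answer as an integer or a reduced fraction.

17

1. [C1∋P]  r_C1² − 289 = 0  ⇒  r_C1 = 17 (r>0 drops 1)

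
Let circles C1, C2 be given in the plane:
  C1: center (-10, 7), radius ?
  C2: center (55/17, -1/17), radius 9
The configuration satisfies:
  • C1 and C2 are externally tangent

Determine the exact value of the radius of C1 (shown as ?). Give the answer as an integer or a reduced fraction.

1. [ext C1·C2]  r_C1² + 18r_C1 − 144 = 0  ⇒  r_C1 = 6 (r>0 drops 1)

6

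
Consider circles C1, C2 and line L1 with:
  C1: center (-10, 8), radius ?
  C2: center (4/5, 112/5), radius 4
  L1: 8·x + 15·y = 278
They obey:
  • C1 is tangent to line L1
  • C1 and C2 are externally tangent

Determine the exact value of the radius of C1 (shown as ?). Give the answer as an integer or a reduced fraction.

1. [C1‖L1]  r_C1² − 196 = 0  ⇒  r_C1 = 14 (r>0 drops 1)
2. [ext C1·C2]  r_C1² + 8r_C1 − 308 = 0  ⇒  r_C1 = 14 (r>0 drops 1)

14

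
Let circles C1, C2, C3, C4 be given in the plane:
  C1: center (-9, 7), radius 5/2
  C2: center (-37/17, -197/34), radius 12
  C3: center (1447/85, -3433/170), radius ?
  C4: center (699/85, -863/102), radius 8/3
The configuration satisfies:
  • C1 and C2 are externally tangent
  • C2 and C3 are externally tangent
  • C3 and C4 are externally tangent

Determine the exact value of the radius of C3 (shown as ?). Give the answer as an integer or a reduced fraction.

12

1. [ext C2·C3]  r_C3² + 24r_C3 − 432 = 0  ⇒  r_C3 = 12 (r>0 drops 1)
2. [ext C3·C4]  r_C3² + (16/3)r_C3 − 208 = 0  ⇒  r_C3 = 12 (r>0 drops 1)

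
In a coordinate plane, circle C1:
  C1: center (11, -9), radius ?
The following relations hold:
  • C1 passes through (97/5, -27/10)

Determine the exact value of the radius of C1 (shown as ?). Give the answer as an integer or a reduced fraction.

1. [C1∋P]  r_C1² − 441/4 = 0  ⇒  r_C1 = 21/2 (r>0 drops 1)

21/2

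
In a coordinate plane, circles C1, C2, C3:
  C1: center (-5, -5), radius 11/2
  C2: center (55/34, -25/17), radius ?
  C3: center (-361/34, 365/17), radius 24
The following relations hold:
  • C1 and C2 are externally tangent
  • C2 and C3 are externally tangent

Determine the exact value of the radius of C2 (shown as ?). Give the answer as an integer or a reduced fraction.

1. [ext C1·C2]  r_C2² + 11r_C2 − 26 = 0  ⇒  r_C2 = 2 (r>0 drops 1)
2. [ext C2·C3]  r_C2² + 48r_C2 − 100 = 0  ⇒  r_C2 = 2 (r>0 drops 1)

2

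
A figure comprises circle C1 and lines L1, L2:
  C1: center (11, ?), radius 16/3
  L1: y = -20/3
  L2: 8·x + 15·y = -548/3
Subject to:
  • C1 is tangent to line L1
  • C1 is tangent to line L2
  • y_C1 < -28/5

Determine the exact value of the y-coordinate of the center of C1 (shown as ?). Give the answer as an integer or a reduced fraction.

1. [C1‖L1]  y_C1² + (40/3)y_C1 + 16 = 0  ⇒  y_C1 = -12 or -4/3
2. [C1‖L2]  y_C1² + (1624/45)y_C1 + 4336/15 = 0  ⇒  y_C1 = -1084/45 or -12

-12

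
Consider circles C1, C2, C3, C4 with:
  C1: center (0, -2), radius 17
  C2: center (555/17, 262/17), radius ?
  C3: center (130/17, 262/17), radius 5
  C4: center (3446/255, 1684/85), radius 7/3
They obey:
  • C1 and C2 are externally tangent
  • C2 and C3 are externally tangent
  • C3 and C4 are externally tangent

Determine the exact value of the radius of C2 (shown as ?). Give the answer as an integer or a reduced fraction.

1. [ext C1·C2]  r_C2² + 34r_C2 − 1080 = 0  ⇒  r_C2 = 20 (r>0 drops 1)
2. [ext C2·C3]  r_C2² + 10r_C2 − 600 = 0  ⇒  r_C2 = 20 (r>0 drops 1)

20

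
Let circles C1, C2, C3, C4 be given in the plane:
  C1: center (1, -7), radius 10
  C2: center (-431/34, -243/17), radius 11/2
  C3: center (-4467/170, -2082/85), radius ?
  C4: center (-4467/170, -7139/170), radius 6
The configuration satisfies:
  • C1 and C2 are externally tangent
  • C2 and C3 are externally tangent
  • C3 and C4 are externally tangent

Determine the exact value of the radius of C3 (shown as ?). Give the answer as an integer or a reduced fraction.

23/2

1. [ext C2·C3]  r_C3² + 11r_C3 − 1035/4 = 0  ⇒  r_C3 = 23/2 (r>0 drops 1)
2. [ext C3·C4]  r_C3² + 12r_C3 − 1081/4 = 0  ⇒  r_C3 = 23/2 (r>0 drops 1)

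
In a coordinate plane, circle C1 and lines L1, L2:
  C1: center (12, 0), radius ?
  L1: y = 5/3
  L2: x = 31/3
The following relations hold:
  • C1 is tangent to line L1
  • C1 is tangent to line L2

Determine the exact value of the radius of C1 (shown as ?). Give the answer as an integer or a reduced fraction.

5/3

1. [C1‖L1]  r_C1² − 25/9 = 0  ⇒  r_C1 = 5/3 (r>0 drops 1)
2. [C1‖L2]  r_C1² − 25/9 = 0  ⇒  r_C1 = 5/3 (r>0 drops 1)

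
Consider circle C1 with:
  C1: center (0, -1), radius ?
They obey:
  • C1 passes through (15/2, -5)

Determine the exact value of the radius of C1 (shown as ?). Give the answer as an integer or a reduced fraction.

17/2

1. [C1∋P]  r_C1² − 289/4 = 0  ⇒  r_C1 = 17/2 (r>0 drops 1)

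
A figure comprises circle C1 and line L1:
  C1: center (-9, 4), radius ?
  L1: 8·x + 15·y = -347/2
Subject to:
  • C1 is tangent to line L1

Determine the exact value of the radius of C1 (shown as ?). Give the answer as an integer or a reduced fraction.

19/2

1. [C1‖L1]  r_C1² − 361/4 = 0  ⇒  r_C1 = 19/2 (r>0 drops 1)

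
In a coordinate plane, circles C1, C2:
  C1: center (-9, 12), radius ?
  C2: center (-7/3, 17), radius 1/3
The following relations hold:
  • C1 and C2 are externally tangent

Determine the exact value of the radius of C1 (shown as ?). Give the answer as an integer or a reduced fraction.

8

1. [ext C1·C2]  r_C1² + (2/3)r_C1 − 208/3 = 0  ⇒  r_C1 = 8 (r>0 drops 1)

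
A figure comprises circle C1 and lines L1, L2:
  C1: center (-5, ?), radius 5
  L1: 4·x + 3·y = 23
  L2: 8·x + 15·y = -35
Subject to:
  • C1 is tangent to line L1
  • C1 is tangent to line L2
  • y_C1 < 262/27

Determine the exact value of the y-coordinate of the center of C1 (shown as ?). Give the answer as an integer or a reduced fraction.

6

1. [C1‖L1]  y_C1² − (86/3)y_C1 + 136 = 0  ⇒  y_C1 = 6 or 68/3
2. [C1‖L2]  y_C1² − (2/3)y_C1 − 32 = 0  ⇒  y_C1 = -16/3 or 6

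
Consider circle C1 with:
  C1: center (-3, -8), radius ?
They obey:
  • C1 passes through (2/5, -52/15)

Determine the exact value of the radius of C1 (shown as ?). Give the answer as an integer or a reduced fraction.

1. [C1∋P]  r_C1² − 289/9 = 0  ⇒  r_C1 = 17/3 (r>0 drops 1)

17/3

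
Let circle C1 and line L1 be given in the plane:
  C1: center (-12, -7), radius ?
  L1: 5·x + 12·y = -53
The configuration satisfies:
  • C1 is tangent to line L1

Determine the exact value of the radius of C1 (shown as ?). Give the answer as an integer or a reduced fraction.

1. [C1‖L1]  r_C1² − 49 = 0  ⇒  r_C1 = 7 (r>0 drops 1)

7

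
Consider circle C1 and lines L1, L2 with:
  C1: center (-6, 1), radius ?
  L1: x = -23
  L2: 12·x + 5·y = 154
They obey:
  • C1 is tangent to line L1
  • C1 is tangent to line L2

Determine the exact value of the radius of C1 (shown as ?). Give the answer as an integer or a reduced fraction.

17

1. [C1‖L1]  r_C1² − 289 = 0  ⇒  r_C1 = 17 (r>0 drops 1)
2. [C1‖L2]  r_C1² − 289 = 0  ⇒  r_C1 = 17 (r>0 drops 1)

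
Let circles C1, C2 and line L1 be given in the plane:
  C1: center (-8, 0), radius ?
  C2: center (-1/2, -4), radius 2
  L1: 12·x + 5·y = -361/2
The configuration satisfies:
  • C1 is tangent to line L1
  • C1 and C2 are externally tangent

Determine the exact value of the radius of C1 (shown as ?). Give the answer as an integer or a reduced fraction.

1. [C1‖L1]  r_C1² − 169/4 = 0  ⇒  r_C1 = 13/2 (r>0 drops 1)
2. [ext C1·C2]  r_C1² + 4r_C1 − 273/4 = 0  ⇒  r_C1 = 13/2 (r>0 drops 1)

13/2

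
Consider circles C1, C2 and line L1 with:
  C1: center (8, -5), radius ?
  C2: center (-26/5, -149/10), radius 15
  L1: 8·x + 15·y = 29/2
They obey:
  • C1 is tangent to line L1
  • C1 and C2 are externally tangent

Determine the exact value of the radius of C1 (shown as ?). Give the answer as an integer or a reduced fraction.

1. [C1‖L1]  r_C1² − 9/4 = 0  ⇒  r_C1 = 3/2 (r>0 drops 1)
2. [ext C1·C2]  r_C1² + 30r_C1 − 189/4 = 0  ⇒  r_C1 = 3/2 (r>0 drops 1)

3/2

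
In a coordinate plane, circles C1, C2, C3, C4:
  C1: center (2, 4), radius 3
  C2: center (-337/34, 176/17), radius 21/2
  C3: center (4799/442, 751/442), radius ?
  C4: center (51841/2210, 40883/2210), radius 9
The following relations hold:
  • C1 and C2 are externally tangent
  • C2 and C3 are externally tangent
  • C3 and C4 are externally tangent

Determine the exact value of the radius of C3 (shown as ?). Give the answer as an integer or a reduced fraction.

12

1. [ext C2·C3]  r_C3² + 21r_C3 − 396 = 0  ⇒  r_C3 = 12 (r>0 drops 1)
2. [ext C3·C4]  r_C3² + 18r_C3 − 360 = 0  ⇒  r_C3 = 12 (r>0 drops 1)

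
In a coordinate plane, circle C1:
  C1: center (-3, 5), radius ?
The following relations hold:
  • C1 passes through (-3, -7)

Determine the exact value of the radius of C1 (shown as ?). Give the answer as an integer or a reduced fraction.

1. [C1∋P]  r_C1² − 144 = 0  ⇒  r_C1 = 12 (r>0 drops 1)

12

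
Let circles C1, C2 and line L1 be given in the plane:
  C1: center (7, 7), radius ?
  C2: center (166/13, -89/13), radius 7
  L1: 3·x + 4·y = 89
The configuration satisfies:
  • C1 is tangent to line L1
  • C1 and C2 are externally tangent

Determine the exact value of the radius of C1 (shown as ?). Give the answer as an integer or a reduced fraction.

8

1. [C1‖L1]  r_C1² − 64 = 0  ⇒  r_C1 = 8 (r>0 drops 1)
2. [ext C1·C2]  r_C1² + 14r_C1 − 176 = 0  ⇒  r_C1 = 8 (r>0 drops 1)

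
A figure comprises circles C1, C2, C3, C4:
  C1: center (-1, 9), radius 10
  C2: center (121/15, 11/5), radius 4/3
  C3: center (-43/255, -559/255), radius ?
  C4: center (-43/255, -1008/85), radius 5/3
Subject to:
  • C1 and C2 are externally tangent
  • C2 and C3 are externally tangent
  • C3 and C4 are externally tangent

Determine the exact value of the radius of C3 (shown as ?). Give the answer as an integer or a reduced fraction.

1. [ext C2·C3]  r_C3² + (8/3)r_C3 − 256/3 = 0  ⇒  r_C3 = 8 (r>0 drops 1)
2. [ext C3·C4]  r_C3² + (10/3)r_C3 − 272/3 = 0  ⇒  r_C3 = 8 (r>0 drops 1)

8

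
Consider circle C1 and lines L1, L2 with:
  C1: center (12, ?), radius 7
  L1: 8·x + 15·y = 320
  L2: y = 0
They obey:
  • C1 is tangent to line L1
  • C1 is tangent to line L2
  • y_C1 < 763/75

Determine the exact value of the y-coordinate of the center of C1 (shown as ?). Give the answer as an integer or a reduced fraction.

7

1. [C1‖L1]  y_C1² − (448/15)y_C1 + 2401/15 = 0  ⇒  y_C1 = 7 or 343/15
2. [C1‖L2]  y_C1² − 49 = 0  ⇒  y_C1 = -7 or 7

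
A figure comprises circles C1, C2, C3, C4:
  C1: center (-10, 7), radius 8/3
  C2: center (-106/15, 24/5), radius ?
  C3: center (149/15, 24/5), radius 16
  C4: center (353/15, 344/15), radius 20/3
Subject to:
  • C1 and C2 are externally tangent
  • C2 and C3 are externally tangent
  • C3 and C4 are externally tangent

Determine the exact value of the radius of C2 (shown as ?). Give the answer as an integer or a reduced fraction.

1. [ext C1·C2]  r_C2² + (16/3)r_C2 − 19/3 = 0  ⇒  r_C2 = 1 (r>0 drops 1)
2. [ext C2·C3]  r_C2² + 32r_C2 − 33 = 0  ⇒  r_C2 = 1 (r>0 drops 1)

1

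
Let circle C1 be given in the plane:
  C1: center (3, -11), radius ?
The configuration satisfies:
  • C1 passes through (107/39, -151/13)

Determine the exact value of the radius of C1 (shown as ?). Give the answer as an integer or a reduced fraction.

2/3

1. [C1∋P]  r_C1² − 4/9 = 0  ⇒  r_C1 = 2/3 (r>0 drops 1)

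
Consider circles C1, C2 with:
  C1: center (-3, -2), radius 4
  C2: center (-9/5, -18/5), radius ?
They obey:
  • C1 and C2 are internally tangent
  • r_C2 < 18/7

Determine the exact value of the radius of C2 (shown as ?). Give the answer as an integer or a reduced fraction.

2

1. [int C1,C2]  r_C2² − 8r_C2 + 12 = 0  ⇒  r_C2 = 2 or 6
2. given r_C2 < 18/7: keep 2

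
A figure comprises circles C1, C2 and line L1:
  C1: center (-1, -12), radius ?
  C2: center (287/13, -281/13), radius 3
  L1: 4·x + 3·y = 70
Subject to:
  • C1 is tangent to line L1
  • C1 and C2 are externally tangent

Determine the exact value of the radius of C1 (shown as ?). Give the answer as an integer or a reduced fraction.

1. [C1‖L1]  r_C1² − 484 = 0  ⇒  r_C1 = 22 (r>0 drops 1)
2. [ext C1·C2]  r_C1² + 6r_C1 − 616 = 0  ⇒  r_C1 = 22 (r>0 drops 1)

22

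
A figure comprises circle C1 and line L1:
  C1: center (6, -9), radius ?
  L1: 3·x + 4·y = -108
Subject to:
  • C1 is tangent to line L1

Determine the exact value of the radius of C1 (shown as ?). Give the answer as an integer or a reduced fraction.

1. [C1‖L1]  r_C1² − 324 = 0  ⇒  r_C1 = 18 (r>0 drops 1)

18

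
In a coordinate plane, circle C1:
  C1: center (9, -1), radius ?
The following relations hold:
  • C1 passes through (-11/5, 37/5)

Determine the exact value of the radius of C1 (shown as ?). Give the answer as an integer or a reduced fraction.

14

1. [C1∋P]  r_C1² − 196 = 0  ⇒  r_C1 = 14 (r>0 drops 1)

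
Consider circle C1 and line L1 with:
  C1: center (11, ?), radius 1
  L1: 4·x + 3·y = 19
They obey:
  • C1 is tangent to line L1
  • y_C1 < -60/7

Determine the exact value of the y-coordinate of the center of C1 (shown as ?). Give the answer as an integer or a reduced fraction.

1. [C1‖L1]  y_C1² + (50/3)y_C1 + 200/3 = 0  ⇒  y_C1 = -10 or -20/3
2. given y_C1 < -60/7: keep -10

-10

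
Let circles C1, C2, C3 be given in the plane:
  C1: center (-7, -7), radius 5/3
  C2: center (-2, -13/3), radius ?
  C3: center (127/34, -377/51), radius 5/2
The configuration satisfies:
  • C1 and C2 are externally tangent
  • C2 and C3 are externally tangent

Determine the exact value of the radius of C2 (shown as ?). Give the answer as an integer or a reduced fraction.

1. [ext C1·C2]  r_C2² + (10/3)r_C2 − 88/3 = 0  ⇒  r_C2 = 4 (r>0 drops 1)
2. [ext C2·C3]  r_C2² + 5r_C2 − 36 = 0  ⇒  r_C2 = 4 (r>0 drops 1)

4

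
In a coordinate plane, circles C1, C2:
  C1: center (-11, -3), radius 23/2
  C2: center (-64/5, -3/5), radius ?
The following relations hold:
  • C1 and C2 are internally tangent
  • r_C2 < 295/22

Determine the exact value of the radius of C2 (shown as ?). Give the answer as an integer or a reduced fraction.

1. [int C1,C2]  r_C2² − 23r_C2 + 493/4 = 0  ⇒  r_C2 = 17/2 or 29/2
2. given r_C2 < 295/22: keep 17/2

17/2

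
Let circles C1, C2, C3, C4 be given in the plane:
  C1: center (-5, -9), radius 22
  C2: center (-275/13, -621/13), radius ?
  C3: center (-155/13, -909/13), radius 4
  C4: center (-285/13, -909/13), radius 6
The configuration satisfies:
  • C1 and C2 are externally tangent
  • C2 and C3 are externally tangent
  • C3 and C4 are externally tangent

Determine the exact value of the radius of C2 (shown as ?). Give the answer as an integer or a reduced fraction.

20

1. [ext C1·C2]  r_C2² + 44r_C2 − 1280 = 0  ⇒  r_C2 = 20 (r>0 drops 1)
2. [ext C2·C3]  r_C2² + 8r_C2 − 560 = 0  ⇒  r_C2 = 20 (r>0 drops 1)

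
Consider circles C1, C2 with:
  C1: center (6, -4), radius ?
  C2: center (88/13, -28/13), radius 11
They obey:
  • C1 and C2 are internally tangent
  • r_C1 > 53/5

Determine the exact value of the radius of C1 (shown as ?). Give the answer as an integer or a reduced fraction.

13

1. [int C1,C2]  r_C1² − 22r_C1 + 117 = 0  ⇒  r_C1 = 9 or 13
2. given r_C1 > 53/5: keep 13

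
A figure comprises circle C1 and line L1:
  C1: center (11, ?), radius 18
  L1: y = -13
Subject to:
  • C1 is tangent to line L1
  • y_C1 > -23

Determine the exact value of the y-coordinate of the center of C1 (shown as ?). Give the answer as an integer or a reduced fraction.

1. [C1‖L1]  y_C1² + 26y_C1 − 155 = 0  ⇒  y_C1 = -31 or 5
2. given y_C1 > -23: keep 5

5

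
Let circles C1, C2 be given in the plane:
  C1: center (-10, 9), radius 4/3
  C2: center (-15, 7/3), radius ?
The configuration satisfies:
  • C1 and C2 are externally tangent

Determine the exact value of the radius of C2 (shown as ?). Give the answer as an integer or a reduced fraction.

1. [ext C1·C2]  r_C2² + (8/3)r_C2 − 203/3 = 0  ⇒  r_C2 = 7 (r>0 drops 1)

7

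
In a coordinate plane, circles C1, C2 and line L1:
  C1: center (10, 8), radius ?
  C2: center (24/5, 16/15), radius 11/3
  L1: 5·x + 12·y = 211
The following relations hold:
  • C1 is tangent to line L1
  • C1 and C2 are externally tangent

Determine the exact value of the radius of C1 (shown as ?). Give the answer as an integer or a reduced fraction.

1. [C1‖L1]  r_C1² − 25 = 0  ⇒  r_C1 = 5 (r>0 drops 1)
2. [ext C1·C2]  r_C1² + (22/3)r_C1 − 185/3 = 0  ⇒  r_C1 = 5 (r>0 drops 1)

5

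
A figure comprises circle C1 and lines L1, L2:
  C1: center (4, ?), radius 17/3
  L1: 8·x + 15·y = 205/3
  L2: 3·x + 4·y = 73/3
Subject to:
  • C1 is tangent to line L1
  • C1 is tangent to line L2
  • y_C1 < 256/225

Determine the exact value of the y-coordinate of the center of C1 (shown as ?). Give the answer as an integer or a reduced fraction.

1. [C1‖L1]  y_C1² − (218/45)y_C1 − 1592/45 = 0  ⇒  y_C1 = -4 or 398/45
2. [C1‖L2]  y_C1² − (37/6)y_C1 − 122/3 = 0  ⇒  y_C1 = -4 or 61/6

-4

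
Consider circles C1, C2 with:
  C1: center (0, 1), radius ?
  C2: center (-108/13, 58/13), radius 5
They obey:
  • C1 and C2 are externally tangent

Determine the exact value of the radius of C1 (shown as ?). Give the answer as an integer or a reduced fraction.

1. [ext C1·C2]  r_C1² + 10r_C1 − 56 = 0  ⇒  r_C1 = 4 (r>0 drops 1)

4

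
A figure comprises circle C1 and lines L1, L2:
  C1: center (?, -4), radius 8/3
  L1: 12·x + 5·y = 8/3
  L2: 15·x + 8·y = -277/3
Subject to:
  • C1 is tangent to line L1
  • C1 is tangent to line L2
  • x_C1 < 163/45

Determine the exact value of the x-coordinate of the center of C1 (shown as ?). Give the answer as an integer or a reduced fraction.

-1

1. [C1‖L1]  x_C1² − (34/9)x_C1 − 43/9 = 0  ⇒  x_C1 = -1 or 43/9
2. [C1‖L2]  x_C1² + (362/45)x_C1 + 317/45 = 0  ⇒  x_C1 = -317/45 or -1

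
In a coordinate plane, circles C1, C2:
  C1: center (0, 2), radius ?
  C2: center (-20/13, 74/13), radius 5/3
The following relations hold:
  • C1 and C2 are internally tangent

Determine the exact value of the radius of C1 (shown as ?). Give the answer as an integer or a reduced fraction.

1. [int C1,C2]  r_C1² − (10/3)r_C1 − 119/9 = 0  ⇒  r_C1 = 17/3 (r>0 drops 1)

17/3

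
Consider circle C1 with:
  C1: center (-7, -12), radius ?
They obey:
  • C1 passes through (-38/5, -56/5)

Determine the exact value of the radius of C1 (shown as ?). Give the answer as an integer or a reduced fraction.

1. [C1∋P]  r_C1² − 1 = 0  ⇒  r_C1 = 1 (r>0 drops 1)

1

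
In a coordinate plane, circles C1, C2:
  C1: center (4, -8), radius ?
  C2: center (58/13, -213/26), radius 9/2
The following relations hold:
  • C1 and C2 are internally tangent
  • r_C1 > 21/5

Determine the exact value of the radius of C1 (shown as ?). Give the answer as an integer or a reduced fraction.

1. [int C1,C2]  r_C1² − 9r_C1 + 20 = 0  ⇒  r_C1 = 4 or 5
2. given r_C1 > 21/5: keep 5

5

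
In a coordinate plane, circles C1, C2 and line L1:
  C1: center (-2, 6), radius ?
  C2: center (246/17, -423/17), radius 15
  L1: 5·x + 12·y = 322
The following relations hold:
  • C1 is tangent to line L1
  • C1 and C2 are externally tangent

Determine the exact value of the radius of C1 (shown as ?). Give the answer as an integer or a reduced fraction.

20

1. [C1‖L1]  r_C1² − 400 = 0  ⇒  r_C1 = 20 (r>0 drops 1)
2. [ext C1·C2]  r_C1² + 30r_C1 − 1000 = 0  ⇒  r_C1 = 20 (r>0 drops 1)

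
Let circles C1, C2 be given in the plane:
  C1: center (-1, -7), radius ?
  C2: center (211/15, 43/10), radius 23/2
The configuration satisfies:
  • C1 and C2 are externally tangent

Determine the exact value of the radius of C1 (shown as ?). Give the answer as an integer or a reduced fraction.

1. [ext C1·C2]  r_C1² + 23r_C1 − 2002/9 = 0  ⇒  r_C1 = 22/3 (r>0 drops 1)

22/3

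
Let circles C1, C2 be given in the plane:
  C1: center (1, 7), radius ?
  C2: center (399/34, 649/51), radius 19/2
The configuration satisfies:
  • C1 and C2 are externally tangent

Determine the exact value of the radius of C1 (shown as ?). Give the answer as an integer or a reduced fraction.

1. [ext C1·C2]  r_C1² + 19r_C1 − 520/9 = 0  ⇒  r_C1 = 8/3 (r>0 drops 1)

8/3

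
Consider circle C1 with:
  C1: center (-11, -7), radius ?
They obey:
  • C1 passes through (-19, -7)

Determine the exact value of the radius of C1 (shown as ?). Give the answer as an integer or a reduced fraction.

8

1. [C1∋P]  r_C1² − 64 = 0  ⇒  r_C1 = 8 (r>0 drops 1)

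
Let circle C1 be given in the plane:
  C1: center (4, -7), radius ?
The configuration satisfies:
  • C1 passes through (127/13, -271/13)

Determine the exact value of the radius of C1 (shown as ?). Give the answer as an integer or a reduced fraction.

15

1. [C1∋P]  r_C1² − 225 = 0  ⇒  r_C1 = 15 (r>0 drops 1)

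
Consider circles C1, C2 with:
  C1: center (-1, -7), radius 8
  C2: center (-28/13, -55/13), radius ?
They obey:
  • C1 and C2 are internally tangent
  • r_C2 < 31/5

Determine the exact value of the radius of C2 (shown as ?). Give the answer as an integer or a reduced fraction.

5

1. [int C1,C2]  r_C2² − 16r_C2 + 55 = 0  ⇒  r_C2 = 5 or 11
2. given r_C2 < 31/5: keep 5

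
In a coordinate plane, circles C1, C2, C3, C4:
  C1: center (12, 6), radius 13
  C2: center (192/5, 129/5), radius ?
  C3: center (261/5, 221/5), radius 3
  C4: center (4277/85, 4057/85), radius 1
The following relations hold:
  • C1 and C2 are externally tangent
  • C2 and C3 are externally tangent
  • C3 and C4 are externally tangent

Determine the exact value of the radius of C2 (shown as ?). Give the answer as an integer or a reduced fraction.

1. [ext C1·C2]  r_C2² + 26r_C2 − 920 = 0  ⇒  r_C2 = 20 (r>0 drops 1)
2. [ext C2·C3]  r_C2² + 6r_C2 − 520 = 0  ⇒  r_C2 = 20 (r>0 drops 1)

20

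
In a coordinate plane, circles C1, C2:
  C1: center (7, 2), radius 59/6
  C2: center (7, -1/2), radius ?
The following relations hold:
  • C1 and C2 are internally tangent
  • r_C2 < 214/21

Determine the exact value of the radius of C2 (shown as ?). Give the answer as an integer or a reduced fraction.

22/3

1. [int C1,C2]  r_C2² − (59/3)r_C2 + 814/9 = 0  ⇒  r_C2 = 22/3 or 37/3
2. given r_C2 < 214/21: keep 22/3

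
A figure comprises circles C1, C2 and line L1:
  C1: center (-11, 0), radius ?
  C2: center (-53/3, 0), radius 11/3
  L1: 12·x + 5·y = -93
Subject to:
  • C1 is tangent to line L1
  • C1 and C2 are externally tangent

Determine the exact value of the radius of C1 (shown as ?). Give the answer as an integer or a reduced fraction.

1. [C1‖L1]  r_C1² − 9 = 0  ⇒  r_C1 = 3 (r>0 drops 1)
2. [ext C1·C2]  r_C1² + (22/3)r_C1 − 31 = 0  ⇒  r_C1 = 3 (r>0 drops 1)

3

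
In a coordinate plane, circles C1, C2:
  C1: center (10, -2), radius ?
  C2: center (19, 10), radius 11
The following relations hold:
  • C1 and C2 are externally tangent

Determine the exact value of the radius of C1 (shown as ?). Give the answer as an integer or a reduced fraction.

4

1. [ext C1·C2]  r_C1² + 22r_C1 − 104 = 0  ⇒  r_C1 = 4 (r>0 drops 1)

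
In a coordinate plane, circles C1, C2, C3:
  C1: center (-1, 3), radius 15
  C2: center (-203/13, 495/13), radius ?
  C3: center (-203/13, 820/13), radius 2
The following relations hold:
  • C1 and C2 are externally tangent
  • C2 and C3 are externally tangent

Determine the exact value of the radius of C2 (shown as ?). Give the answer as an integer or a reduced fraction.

23

1. [ext C1·C2]  r_C2² + 30r_C2 − 1219 = 0  ⇒  r_C2 = 23 (r>0 drops 1)
2. [ext C2·C3]  r_C2² + 4r_C2 − 621 = 0  ⇒  r_C2 = 23 (r>0 drops 1)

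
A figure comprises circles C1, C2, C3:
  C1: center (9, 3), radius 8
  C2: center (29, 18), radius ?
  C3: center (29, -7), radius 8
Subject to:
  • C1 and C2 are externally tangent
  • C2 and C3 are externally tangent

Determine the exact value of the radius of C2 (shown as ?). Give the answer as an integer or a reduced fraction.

17

1. [ext C1·C2]  r_C2² + 16r_C2 − 561 = 0  ⇒  r_C2 = 17 (r>0 drops 1)
2. [ext C2·C3]  r_C2² + 16r_C2 − 561 = 0  ⇒  r_C2 = 17 (r>0 drops 1)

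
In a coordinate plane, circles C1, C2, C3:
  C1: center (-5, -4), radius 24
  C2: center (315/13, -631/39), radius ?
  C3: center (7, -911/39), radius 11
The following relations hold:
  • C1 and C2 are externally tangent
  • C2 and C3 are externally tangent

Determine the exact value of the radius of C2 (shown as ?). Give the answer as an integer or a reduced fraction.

23/3

1. [ext C1·C2]  r_C2² + 48r_C2 − 3841/9 = 0  ⇒  r_C2 = 23/3 (r>0 drops 1)
2. [ext C2·C3]  r_C2² + 22r_C2 − 2047/9 = 0  ⇒  r_C2 = 23/3 (r>0 drops 1)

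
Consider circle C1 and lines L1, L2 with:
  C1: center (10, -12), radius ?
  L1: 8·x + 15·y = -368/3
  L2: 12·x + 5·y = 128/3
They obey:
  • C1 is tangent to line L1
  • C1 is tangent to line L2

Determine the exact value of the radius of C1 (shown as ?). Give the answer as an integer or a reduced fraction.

1. [C1‖L1]  r_C1² − 16/9 = 0  ⇒  r_C1 = 4/3 (r>0 drops 1)
2. [C1‖L2]  r_C1² − 16/9 = 0  ⇒  r_C1 = 4/3 (r>0 drops 1)

4/3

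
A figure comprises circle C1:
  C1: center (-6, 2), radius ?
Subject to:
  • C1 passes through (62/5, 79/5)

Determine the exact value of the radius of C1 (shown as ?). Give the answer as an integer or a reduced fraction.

23

1. [C1∋P]  r_C1² − 529 = 0  ⇒  r_C1 = 23 (r>0 drops 1)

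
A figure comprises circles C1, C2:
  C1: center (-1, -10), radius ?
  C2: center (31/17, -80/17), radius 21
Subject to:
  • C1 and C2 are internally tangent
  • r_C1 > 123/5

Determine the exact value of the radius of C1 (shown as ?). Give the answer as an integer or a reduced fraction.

1. [int C1,C2]  r_C1² − 42r_C1 + 405 = 0  ⇒  r_C1 = 15 or 27
2. given r_C1 > 123/5: keep 27

27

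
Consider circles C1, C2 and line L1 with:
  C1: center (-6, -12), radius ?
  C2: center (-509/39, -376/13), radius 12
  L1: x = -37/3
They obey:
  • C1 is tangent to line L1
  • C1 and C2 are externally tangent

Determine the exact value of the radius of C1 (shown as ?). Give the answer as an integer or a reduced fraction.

19/3

1. [C1‖L1]  r_C1² − 361/9 = 0  ⇒  r_C1 = 19/3 (r>0 drops 1)
2. [ext C1·C2]  r_C1² + 24r_C1 − 1729/9 = 0  ⇒  r_C1 = 19/3 (r>0 drops 1)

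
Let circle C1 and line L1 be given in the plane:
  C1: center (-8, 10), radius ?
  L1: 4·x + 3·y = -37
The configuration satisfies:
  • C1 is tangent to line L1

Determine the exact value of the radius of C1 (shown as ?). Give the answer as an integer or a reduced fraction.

7

1. [C1‖L1]  r_C1² − 49 = 0  ⇒  r_C1 = 7 (r>0 drops 1)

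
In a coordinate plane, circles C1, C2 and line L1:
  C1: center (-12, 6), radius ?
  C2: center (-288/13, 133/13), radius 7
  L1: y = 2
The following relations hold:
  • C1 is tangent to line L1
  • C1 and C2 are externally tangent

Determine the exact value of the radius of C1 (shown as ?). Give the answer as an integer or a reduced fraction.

4

1. [C1‖L1]  r_C1² − 16 = 0  ⇒  r_C1 = 4 (r>0 drops 1)
2. [ext C1·C2]  r_C1² + 14r_C1 − 72 = 0  ⇒  r_C1 = 4 (r>0 drops 1)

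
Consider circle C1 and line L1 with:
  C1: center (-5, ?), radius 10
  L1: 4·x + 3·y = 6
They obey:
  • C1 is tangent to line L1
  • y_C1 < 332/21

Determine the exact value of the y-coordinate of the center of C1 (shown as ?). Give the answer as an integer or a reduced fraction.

1. [C1‖L1]  y_C1² − (52/3)y_C1 − 608/3 = 0  ⇒  y_C1 = -8 or 76/3
2. given y_C1 < 332/21: keep -8

-8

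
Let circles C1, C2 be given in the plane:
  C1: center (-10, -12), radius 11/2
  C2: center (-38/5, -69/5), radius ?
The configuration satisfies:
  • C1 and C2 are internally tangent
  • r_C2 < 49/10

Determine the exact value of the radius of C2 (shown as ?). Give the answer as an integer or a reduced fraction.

5/2

1. [int C1,C2]  r_C2² − 11r_C2 + 85/4 = 0  ⇒  r_C2 = 5/2 or 17/2
2. given r_C2 < 49/10: keep 5/2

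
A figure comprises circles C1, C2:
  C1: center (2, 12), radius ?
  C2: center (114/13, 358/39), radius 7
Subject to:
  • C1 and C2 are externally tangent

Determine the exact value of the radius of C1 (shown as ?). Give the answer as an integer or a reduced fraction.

1/3

1. [ext C1·C2]  r_C1² + 14r_C1 − 43/9 = 0  ⇒  r_C1 = 1/3 (r>0 drops 1)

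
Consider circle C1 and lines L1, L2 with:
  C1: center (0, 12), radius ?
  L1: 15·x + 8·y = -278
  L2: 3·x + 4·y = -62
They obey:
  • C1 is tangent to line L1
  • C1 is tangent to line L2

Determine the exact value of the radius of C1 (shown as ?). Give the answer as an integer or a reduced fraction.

1. [C1‖L1]  r_C1² − 484 = 0  ⇒  r_C1 = 22 (r>0 drops 1)
2. [C1‖L2]  r_C1² − 484 = 0  ⇒  r_C1 = 22 (r>0 drops 1)

22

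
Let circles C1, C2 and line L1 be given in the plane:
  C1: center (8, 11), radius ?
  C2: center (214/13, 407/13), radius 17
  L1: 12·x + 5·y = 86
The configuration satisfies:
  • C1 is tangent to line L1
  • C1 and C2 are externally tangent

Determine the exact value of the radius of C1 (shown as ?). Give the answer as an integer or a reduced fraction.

5

1. [C1‖L1]  r_C1² − 25 = 0  ⇒  r_C1 = 5 (r>0 drops 1)
2. [ext C1·C2]  r_C1² + 34r_C1 − 195 = 0  ⇒  r_C1 = 5 (r>0 drops 1)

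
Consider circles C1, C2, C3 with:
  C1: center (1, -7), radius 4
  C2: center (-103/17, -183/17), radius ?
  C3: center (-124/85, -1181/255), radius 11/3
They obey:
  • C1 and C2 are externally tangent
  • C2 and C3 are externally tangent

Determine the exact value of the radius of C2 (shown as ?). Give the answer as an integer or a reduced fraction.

4

1. [ext C1·C2]  r_C2² + 8r_C2 − 48 = 0  ⇒  r_C2 = 4 (r>0 drops 1)
2. [ext C2·C3]  r_C2² + (22/3)r_C2 − 136/3 = 0  ⇒  r_C2 = 4 (r>0 drops 1)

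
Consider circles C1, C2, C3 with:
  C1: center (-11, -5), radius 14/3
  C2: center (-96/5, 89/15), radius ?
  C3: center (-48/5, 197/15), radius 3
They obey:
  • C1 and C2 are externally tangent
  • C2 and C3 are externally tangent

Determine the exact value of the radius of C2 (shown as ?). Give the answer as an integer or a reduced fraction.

9

1. [ext C1·C2]  r_C2² + (28/3)r_C2 − 165 = 0  ⇒  r_C2 = 9 (r>0 drops 1)
2. [ext C2·C3]  r_C2² + 6r_C2 − 135 = 0  ⇒  r_C2 = 9 (r>0 drops 1)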